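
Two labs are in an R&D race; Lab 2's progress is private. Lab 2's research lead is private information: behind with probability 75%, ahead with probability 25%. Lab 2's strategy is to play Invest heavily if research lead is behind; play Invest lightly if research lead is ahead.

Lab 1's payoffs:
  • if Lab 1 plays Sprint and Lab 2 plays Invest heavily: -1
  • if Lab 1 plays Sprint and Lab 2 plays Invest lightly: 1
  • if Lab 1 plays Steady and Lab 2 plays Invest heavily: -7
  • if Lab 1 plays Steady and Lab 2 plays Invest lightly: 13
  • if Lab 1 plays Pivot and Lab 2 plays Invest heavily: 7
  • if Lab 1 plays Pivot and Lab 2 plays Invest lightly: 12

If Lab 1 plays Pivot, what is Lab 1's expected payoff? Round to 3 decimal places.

8.250

E[Pivot] = 0.75·7 + 0.25·12 = 5.25 + 3 = 8.25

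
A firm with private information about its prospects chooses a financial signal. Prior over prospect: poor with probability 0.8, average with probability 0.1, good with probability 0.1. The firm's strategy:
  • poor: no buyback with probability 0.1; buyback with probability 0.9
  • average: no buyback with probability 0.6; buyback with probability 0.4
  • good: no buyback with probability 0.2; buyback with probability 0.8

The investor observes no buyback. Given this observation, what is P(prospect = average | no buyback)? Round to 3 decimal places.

Apply Bayes' rule using the sender's strategy as the likelihood.
P(no buyback) = 0.8·0.1 + 0.1·0.6 + 0.1·0.2 = 0.16
P(average | no buyback) = (0.1·0.6) / 0.16 = 0.06 / 0.16 = 0.375

0.375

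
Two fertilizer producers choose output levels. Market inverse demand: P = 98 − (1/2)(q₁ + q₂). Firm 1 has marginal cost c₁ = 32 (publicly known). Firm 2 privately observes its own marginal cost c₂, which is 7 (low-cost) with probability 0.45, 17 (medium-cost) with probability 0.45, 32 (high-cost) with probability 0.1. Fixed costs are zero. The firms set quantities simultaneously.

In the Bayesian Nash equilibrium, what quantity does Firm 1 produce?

32

Type-c best response for Firm 2: q₂(c) = (98 − c) − q₁/2.
Firm 1 maximizes expected profit; its first-order condition is 98 − q₁ − (1/2)E[q₂] − 32 = 0.
Substituting E[q₂] and solving: E[c₂] = 14, so q₁ = (98 − 2·32 + 14)/(3/2) = 32.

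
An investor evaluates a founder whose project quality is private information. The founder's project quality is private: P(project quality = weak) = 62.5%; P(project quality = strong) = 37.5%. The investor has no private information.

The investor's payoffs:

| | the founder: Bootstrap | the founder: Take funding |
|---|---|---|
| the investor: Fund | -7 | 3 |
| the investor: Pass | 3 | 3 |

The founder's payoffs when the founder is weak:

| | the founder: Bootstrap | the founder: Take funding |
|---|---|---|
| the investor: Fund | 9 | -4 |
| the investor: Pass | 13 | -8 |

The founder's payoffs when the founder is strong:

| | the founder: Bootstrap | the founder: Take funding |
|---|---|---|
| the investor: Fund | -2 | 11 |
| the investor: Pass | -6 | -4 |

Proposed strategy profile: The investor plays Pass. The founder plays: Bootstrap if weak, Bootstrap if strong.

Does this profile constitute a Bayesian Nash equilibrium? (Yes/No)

A profile is a BNE iff every type of every player is best-responding given beliefs about the other side.
The investor plays Pass: E[Pass] = 0.625·(3) + 0.375·(3) = 3; E[Fund] = -7. Best-responding. ✓
The founder (project quality weak), facing Pass: Bootstrap gives 13, Take funding gives -8. Proposed Bootstrap is best. ✓
The founder (project quality strong), facing Pass: Bootstrap gives -6, Take funding gives -4. Proposed Bootstrap is not best — profitable deviation exists. ✗

No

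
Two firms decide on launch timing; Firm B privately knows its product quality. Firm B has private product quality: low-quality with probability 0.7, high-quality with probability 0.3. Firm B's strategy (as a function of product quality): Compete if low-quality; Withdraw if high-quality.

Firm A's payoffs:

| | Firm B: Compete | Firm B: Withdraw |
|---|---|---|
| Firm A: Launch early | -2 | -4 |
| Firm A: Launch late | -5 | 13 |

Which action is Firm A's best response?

E[Launch early] = 0.7·(-2) + 0.3·(-4) = -2.6
E[Launch late] = 0.7·(-5) + 0.3·(13) = 0.4
Best response: Launch late (0.4 is the largest).

Launch late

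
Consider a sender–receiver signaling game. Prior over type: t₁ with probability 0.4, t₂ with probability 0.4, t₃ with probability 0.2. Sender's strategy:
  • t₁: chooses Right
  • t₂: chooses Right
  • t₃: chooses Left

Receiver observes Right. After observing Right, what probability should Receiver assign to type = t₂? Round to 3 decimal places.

0.500

P(Right) = 0.4·1 + 0.4·1 + 0.2·0 = 0.8
P(t₂ | Right) = (0.4·1) / 0.8 = 0.4 / 0.8 = 0.5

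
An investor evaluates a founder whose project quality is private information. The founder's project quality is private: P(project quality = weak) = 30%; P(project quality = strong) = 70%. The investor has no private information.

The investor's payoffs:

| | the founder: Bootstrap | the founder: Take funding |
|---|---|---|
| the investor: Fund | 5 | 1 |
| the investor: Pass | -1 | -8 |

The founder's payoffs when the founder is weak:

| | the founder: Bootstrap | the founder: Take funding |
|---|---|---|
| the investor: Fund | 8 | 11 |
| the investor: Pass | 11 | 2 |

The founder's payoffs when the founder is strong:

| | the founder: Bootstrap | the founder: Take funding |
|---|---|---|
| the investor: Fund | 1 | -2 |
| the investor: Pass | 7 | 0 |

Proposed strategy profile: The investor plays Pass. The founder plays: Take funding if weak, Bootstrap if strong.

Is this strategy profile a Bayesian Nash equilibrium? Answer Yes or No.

No

The investor plays Pass: E[Pass] = 0.3·(-8) + 0.7·(-1) = -3.1; E[Fund] = 3.8. Not best-responding. ✗
The founder (project quality weak), facing Pass: Bootstrap gives 11, Take funding gives 2. Proposed Take funding is not best — profitable deviation exists. ✗
The founder (project quality strong), facing Pass: Bootstrap gives 7, Take funding gives 0. Proposed Bootstrap is best. ✓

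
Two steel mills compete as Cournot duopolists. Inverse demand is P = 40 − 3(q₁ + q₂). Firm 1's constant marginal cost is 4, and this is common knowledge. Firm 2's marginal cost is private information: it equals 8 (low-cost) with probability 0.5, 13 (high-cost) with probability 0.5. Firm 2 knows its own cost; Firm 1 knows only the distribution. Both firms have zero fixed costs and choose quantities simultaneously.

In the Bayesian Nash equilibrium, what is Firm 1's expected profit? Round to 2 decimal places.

66.90

Type-c best response for Firm 2: q₂(c) = (40 − c)/6 − q₁/2.
Firm 1 maximizes expected profit; its first-order condition is 40 − 6q₁ − 3E[q₂] − 4 = 0.
Substituting E[q₂] and solving: E[c₂] = 10.5, so q₁ = (40 − 2·4 + 10.5)/9 = 4.72222.
E[P] = 40 − 3·(q₁ + E[q₂]) = 18.1667; Firm 1's expected profit = (E[P] − 4)·q₁ = (18.1667 − 4)·4.72222 = 66.8981.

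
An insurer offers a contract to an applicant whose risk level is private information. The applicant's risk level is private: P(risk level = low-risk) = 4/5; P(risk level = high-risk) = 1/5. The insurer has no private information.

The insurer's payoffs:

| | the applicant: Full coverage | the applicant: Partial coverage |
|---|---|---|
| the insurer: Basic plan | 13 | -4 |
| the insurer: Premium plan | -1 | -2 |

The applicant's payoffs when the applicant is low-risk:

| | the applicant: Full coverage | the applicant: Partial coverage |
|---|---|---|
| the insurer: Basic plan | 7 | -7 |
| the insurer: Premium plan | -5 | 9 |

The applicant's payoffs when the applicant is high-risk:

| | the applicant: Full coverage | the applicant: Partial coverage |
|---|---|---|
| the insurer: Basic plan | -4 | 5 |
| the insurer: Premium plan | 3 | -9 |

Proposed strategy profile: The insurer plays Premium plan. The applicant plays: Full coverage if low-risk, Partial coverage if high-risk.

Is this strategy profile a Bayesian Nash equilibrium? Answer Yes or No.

No

The insurer plays Premium plan: E[Premium plan] = 4/5·(-1) + 1/5·(-2) = -6/5; E[Basic plan] = 48/5. Not best-responding. ✗
The applicant (risk level low-risk), facing Premium plan: Full coverage gives -5, Partial coverage gives 9. Proposed Full coverage is not best — profitable deviation exists. ✗
The applicant (risk level high-risk), facing Premium plan: Full coverage gives 3, Partial coverage gives -9. Proposed Partial coverage is not best — profitable deviation exists. ✗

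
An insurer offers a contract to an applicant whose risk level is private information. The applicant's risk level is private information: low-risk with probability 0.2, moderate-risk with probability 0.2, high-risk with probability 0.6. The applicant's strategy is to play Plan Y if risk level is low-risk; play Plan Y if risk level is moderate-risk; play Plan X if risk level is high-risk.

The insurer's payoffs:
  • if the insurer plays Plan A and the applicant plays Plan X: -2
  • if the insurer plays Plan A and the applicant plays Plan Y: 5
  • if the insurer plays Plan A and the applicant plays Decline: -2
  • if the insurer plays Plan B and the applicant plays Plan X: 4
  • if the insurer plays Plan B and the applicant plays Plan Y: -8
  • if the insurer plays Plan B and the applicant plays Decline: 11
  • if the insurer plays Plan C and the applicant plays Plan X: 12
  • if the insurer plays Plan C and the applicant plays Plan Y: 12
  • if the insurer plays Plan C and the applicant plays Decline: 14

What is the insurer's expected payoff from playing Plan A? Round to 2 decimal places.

0.80

E[Plan A] = 0.2·5 + 0.2·5 + 0.6·(-2) = 1 + 1 + (-1.2) = 0.8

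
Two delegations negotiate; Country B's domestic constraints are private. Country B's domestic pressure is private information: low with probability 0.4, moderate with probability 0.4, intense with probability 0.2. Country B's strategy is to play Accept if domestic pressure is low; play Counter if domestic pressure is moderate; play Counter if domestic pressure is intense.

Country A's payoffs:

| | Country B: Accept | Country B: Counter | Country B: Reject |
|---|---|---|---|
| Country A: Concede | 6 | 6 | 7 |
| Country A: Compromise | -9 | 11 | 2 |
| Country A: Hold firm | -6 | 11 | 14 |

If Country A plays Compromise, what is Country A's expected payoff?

3

Take the expectation over Country B's domestic pressure, weighting each type's action by its prior probability.
E[Compromise] = 0.4·(-9) + 0.4·11 + 0.2·11 = (-3.6) + 4.4 + 2.2 = 3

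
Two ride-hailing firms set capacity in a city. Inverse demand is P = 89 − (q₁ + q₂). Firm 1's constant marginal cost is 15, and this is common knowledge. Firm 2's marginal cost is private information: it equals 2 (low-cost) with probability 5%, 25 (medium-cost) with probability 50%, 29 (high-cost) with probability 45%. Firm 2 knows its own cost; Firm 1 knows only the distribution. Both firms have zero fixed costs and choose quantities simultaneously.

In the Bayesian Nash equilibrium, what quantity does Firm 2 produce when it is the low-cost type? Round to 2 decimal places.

29.39

Firm 2 with cost c maximizes (89 − (q₁+q₂) − c)·q₂, giving q₂(c) = (89 − c − q₁)/2.
E[c₂] = 0.05·2 + 0.5·25 + 0.45·29 = 25.65
Firm 1's FOC against E[q₂] yields q₁ = (89 − 2·15 + E[c₂])/3 = (89 − 30 + 25.65)/3 = 28.2167.
q₂(low-cost) = (89 − 2 − 28.2167)/2 = 29.3917.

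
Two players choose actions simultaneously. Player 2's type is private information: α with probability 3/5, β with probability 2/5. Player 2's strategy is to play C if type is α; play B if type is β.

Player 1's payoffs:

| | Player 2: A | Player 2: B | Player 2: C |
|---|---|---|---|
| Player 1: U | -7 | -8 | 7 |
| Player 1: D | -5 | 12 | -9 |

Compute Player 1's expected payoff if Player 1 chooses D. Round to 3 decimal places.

E[D] = 3/5·(-9) + 2/5·12 = (-27/5) + 24/5 = -3/5

-0.600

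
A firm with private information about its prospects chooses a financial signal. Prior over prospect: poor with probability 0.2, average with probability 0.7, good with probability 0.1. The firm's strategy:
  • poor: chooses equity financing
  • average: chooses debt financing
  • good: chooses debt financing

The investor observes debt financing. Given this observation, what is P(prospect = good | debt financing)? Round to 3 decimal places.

P(debt financing) = 0.2·0 + 0.7·1 + 0.1·1 = 0.8
P(good | debt financing) = (0.1·1) / 0.8 = 0.1 / 0.8 = 0.125

0.125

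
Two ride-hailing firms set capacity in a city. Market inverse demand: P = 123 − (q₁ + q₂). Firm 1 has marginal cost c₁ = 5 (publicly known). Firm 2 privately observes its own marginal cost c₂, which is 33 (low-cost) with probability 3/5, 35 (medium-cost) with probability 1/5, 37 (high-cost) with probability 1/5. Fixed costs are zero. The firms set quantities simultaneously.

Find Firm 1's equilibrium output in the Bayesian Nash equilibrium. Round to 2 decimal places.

49.07

Firm 2 with cost c maximizes (123 − (q₁+q₂) − c)·q₂, giving q₂(c) = (123 − c − q₁)/2.
E[c₂] = 3/5·33 + 1/5·35 + 1/5·37 = 34.2
Firm 1's FOC against E[q₂] yields q₁ = (123 − 2·5 + E[c₂])/3 = (123 − 10 + 34.2)/3 = 49.0667.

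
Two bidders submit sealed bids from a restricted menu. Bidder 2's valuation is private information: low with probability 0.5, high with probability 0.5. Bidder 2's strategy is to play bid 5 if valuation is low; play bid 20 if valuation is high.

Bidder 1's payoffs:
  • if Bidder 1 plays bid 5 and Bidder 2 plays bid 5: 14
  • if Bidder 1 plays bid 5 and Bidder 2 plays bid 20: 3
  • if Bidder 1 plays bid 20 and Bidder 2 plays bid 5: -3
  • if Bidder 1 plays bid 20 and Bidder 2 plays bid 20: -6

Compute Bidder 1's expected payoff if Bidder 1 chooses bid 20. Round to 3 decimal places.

-4.500

E[bid 20] = 0.5·(-3) + 0.5·(-6) = (-1.5) + (-3) = -4.5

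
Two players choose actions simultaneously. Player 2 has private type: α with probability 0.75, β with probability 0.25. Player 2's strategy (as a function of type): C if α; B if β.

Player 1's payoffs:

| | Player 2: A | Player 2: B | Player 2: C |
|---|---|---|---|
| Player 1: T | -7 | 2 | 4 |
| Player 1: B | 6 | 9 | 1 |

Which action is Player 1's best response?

E[T] = 0.75·(4) + 0.25·(2) = 3.5
E[B] = 0.75·(1) + 0.25·(9) = 3
Best response: T (3.5 is the largest).

T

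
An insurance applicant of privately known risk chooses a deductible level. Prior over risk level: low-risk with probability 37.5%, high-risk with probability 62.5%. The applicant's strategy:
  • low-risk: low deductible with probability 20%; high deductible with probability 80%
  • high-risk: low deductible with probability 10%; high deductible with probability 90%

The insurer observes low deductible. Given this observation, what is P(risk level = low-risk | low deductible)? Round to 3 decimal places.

0.545

P(low deductible) = 0.375·0.2 + 0.625·0.1 = 0.1375
P(low-risk | low deductible) = (0.375·0.2) / 0.1375 = 0.075 / 0.1375 = 0.545455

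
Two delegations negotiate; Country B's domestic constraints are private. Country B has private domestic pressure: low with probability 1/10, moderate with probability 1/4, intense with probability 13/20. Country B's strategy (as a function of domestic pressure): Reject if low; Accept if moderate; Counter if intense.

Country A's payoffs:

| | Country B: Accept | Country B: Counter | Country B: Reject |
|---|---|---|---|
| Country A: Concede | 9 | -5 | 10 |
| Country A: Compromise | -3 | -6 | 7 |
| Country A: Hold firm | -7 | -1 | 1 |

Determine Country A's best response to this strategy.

Concede

E[Concede] = 1/10·(10) + 1/4·(9) + 13/20·(-5) = 0
E[Compromise] = 1/10·(7) + 1/4·(-3) + 13/20·(-6) = -79/20
E[Hold firm] = 1/10·(1) + 1/4·(-7) + 13/20·(-1) = -23/10
Best response: Concede (0 is the largest).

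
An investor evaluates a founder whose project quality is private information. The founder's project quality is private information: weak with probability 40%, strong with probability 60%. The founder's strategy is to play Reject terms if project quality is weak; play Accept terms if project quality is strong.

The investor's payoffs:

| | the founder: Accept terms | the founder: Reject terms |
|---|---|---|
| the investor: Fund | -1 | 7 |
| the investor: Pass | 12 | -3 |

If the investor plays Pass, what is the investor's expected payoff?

6

E[Pass] = 0.4·(-3) + 0.6·12 = (-1.2) + 7.2 = 6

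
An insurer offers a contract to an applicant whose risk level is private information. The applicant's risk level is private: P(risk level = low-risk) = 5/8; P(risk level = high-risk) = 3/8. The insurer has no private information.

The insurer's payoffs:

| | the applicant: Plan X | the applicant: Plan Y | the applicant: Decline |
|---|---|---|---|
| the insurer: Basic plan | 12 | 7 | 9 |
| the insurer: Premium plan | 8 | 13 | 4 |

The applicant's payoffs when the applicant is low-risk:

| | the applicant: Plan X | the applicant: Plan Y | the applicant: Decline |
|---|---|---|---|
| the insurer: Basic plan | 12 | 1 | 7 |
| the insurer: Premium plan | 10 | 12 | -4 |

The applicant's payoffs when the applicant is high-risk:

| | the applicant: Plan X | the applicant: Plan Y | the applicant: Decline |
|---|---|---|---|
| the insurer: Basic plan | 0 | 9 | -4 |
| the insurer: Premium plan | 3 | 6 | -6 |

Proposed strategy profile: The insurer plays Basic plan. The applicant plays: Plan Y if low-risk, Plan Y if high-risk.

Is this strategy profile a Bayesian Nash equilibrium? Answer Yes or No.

No

A profile is a BNE iff every type of every player is best-responding given beliefs about the other side.
The insurer plays Basic plan: E[Basic plan] = 5/8·(7) + 3/8·(7) = 7; E[Premium plan] = 13. Not best-responding. ✗
The applicant (risk level low-risk), facing Basic plan: Plan X gives 12, Plan Y gives 1, Decline gives 7. Proposed Plan Y is not best — profitable deviation exists. ✗
The applicant (risk level high-risk), facing Basic plan: Plan X gives 0, Plan Y gives 9, Decline gives -4. Proposed Plan Y is best. ✓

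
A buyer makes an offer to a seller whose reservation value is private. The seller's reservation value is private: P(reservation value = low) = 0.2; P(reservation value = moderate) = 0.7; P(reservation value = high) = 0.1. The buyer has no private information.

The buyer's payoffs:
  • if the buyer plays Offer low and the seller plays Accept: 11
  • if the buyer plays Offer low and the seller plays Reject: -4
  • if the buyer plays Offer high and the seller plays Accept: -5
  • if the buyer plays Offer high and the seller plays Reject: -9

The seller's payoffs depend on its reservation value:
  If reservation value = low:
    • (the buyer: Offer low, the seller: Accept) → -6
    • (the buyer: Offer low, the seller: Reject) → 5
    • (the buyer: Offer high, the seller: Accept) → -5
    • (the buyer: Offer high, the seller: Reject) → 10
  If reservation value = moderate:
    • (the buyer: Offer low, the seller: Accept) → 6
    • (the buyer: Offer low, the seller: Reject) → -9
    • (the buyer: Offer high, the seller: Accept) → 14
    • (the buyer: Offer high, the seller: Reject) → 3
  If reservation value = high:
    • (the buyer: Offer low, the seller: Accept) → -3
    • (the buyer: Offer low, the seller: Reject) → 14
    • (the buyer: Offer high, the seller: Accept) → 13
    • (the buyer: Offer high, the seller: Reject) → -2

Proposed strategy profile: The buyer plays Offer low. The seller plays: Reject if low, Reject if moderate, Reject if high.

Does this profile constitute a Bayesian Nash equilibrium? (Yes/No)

A profile is a BNE iff every type of every player is best-responding given beliefs about the other side.
The buyer plays Offer low: E[Offer low] = 0.2·(-4) + 0.7·(-4) + 0.1·(-4) = -4; E[Offer high] = -9. Best-responding. ✓
The seller (reservation value low), facing Offer low: Accept gives -6, Reject gives 5. Proposed Reject is best. ✓
The seller (reservation value moderate), facing Offer low: Accept gives 6, Reject gives -9. Proposed Reject is not best — profitable deviation exists. ✗
The seller (reservation value high), facing Offer low: Accept gives -3, Reject gives 14. Proposed Reject is best. ✓

No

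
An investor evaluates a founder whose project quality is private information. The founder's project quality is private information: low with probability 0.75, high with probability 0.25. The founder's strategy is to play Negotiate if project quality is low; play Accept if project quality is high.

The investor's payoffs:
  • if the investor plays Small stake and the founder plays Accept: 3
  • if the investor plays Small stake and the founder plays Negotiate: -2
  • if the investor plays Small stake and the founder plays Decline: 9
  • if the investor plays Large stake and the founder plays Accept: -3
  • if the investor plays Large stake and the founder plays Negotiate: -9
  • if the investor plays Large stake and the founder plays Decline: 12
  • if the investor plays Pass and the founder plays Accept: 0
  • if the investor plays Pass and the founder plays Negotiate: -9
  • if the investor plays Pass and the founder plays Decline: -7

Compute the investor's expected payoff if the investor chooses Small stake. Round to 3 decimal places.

E[Small stake] = 0.75·(-2) + 0.25·3 = (-1.5) + 0.75 = -0.75

-0.750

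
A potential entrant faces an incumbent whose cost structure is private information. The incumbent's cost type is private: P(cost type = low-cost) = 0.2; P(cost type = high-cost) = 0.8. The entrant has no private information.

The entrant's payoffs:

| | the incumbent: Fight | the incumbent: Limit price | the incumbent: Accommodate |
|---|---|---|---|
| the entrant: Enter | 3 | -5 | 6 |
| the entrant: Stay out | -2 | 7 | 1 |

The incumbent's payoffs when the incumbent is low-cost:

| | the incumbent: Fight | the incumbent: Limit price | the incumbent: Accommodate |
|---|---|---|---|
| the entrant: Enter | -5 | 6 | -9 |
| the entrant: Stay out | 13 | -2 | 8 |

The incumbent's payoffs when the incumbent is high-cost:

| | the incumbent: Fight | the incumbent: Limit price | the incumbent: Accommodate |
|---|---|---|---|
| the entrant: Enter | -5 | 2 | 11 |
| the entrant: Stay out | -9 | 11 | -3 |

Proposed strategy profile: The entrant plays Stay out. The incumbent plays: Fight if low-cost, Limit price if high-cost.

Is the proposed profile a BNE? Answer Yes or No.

The entrant plays Stay out: E[Stay out] = 0.2·(-2) + 0.8·(7) = 5.2; E[Enter] = -3.4. Best-responding. ✓
The incumbent (cost type low-cost), facing Stay out: Fight gives 13, Limit price gives -2, Accommodate gives 8. Proposed Fight is best. ✓
The incumbent (cost type high-cost), facing Stay out: Fight gives -9, Limit price gives 11, Accommodate gives -3. Proposed Limit price is best. ✓

Yes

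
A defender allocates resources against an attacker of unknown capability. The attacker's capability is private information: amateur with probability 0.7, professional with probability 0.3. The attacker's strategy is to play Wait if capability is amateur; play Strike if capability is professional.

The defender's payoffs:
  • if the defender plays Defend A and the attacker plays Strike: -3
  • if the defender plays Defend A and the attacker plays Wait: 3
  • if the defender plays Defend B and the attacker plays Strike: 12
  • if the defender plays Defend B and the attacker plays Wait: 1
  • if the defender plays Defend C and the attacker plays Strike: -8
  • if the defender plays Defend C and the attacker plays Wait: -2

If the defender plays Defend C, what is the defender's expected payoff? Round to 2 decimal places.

Take the expectation over the attacker's capability, weighting each type's action by its prior probability.
E[Defend C] = 0.7·(-2) + 0.3·(-8) = (-1.4) + (-2.4) = -3.8

-3.80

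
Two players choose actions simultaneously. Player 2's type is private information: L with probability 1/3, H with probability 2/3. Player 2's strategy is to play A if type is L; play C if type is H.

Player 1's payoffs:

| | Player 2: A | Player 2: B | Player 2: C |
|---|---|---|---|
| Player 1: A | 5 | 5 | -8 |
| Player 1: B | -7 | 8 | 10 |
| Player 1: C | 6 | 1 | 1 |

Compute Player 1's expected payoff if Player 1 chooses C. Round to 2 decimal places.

E[C] = 1/3·6 + 2/3·1 = 2 + 2/3 = 8/3

2.67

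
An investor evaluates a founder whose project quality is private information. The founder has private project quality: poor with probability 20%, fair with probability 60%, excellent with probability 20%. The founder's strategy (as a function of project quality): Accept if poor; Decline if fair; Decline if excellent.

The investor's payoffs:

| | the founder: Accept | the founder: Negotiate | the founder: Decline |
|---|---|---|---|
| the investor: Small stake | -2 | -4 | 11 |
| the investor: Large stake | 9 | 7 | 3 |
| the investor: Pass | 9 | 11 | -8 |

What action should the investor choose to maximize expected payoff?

E[Small stake] = 0.2·(-2) + 0.6·(11) + 0.2·(11) = 8.4
E[Large stake] = 0.2·(9) + 0.6·(3) + 0.2·(3) = 4.2
E[Pass] = 0.2·(9) + 0.6·(-8) + 0.2·(-8) = -4.6
Best response: Small stake (8.4 is the largest).

Small stake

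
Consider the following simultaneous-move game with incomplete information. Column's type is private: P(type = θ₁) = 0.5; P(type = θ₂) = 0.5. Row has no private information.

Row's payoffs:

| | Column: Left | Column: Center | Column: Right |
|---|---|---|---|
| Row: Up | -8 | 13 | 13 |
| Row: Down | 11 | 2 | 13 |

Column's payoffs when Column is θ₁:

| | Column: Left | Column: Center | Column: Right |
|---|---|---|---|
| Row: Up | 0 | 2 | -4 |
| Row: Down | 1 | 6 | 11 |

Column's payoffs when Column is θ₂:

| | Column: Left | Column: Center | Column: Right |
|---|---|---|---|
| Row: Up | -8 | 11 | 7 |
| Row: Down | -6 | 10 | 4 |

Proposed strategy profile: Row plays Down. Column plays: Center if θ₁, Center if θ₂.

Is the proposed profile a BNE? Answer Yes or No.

A profile is a BNE iff every type of every player is best-responding given beliefs about the other side.
Row plays Down: E[Down] = 0.5·(2) + 0.5·(2) = 2; E[Up] = 13. Not best-responding. ✗
Column (type θ₁), facing Down: Left gives 1, Center gives 6, Right gives 11. Proposed Center is not best — profitable deviation exists. ✗
Column (type θ₂), facing Down: Left gives -6, Center gives 10, Right gives 4. Proposed Center is best. ✓

No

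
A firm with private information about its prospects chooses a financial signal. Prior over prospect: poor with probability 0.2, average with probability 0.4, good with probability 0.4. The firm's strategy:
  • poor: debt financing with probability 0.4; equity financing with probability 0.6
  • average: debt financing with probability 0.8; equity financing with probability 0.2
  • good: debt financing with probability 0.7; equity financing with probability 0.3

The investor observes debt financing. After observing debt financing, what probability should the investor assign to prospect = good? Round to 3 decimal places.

0.412

Apply Bayes' rule using the sender's strategy as the likelihood.
P(debt financing) = 0.2·0.4 + 0.4·0.8 + 0.4·0.7 = 0.68
P(good | debt financing) = (0.4·0.7) / 0.68 = 0.28 / 0.68 = 0.411765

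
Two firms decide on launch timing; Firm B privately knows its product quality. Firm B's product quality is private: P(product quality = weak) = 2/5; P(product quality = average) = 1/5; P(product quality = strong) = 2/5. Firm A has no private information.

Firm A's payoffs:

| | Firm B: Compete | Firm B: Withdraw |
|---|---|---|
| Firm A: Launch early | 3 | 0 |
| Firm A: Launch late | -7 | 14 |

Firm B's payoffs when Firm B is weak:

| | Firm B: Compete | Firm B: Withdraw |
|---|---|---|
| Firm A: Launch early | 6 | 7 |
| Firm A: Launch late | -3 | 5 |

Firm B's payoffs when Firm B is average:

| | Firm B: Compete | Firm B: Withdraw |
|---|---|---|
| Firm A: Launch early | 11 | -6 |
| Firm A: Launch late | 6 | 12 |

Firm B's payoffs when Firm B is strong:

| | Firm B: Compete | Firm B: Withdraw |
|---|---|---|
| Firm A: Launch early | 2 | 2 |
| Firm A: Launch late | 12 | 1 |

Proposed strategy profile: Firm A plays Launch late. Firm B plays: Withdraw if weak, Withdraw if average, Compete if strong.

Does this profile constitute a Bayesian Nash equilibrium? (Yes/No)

A profile is a BNE iff every type of every player is best-responding given beliefs about the other side.
Firm A plays Launch late: E[Launch late] = 2/5·(14) + 1/5·(14) + 2/5·(-7) = 28/5; E[Launch early] = 6/5. Best-responding. ✓
Firm B (product quality weak), facing Launch late: Compete gives -3, Withdraw gives 5. Proposed Withdraw is best. ✓
Firm B (product quality average), facing Launch late: Compete gives 6, Withdraw gives 12. Proposed Withdraw is best. ✓
Firm B (product quality strong), facing Launch late: Compete gives 12, Withdraw gives 1. Proposed Compete is best. ✓

Yes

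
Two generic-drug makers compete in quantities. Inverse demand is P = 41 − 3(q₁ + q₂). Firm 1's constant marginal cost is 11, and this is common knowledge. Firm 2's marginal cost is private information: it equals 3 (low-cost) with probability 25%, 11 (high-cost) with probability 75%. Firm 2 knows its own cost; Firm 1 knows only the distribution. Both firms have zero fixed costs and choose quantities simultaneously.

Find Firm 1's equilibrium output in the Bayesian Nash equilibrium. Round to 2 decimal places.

3.11

Type-c best response for Firm 2: q₂(c) = (41 − c)/6 − q₁/2.
Firm 1 maximizes expected profit; its first-order condition is 41 − 6q₁ − 3E[q₂] − 11 = 0.
Substituting E[q₂] and solving: E[c₂] = 9, so q₁ = (41 − 2·11 + 9)/9 = 3.11111.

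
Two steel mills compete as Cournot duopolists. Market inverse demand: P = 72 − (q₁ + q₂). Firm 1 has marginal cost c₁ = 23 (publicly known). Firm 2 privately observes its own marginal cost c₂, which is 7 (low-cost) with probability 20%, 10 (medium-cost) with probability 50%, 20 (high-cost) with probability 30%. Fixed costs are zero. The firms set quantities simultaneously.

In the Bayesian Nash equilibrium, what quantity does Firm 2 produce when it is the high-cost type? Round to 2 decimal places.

19.60

Type-c best response for Firm 2: q₂(c) = (72 − c)/2 − q₁/2.
Firm 1 maximizes expected profit; its first-order condition is 72 − 2q₁ − E[q₂] − 23 = 0.
Substituting E[q₂] and solving: E[c₂] = 12.4, so q₁ = (72 − 2·23 + 12.4)/3 = 12.8.
q₂(high-cost) = (72 − 20 − 12.8)/2 = 19.6.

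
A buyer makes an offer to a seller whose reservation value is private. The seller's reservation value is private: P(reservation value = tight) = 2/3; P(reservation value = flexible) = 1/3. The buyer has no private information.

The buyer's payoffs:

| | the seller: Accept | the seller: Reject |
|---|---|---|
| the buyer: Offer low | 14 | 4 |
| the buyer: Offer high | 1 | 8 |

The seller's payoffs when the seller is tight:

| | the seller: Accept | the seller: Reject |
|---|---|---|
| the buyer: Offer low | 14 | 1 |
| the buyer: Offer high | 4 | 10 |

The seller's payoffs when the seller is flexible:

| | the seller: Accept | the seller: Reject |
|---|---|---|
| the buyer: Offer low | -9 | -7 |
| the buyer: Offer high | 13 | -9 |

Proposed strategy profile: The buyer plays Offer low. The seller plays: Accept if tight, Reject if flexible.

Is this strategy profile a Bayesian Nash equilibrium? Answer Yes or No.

Yes

The buyer plays Offer low: E[Offer low] = 2/3·(14) + 1/3·(4) = 32/3; E[Offer high] = 10/3. Best-responding. ✓
The seller (reservation value tight), facing Offer low: Accept gives 14, Reject gives 1. Proposed Accept is best. ✓
The seller (reservation value flexible), facing Offer low: Accept gives -9, Reject gives -7. Proposed Reject is best. ✓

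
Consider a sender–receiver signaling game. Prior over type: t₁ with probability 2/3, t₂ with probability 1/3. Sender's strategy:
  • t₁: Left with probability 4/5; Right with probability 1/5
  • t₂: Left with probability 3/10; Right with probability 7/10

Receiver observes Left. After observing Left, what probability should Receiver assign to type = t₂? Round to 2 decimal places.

0.16

P(Left) = (2/3)·(4/5) + (1/3)·(3/10) = 19/30
P(t₂ | Left) = ((1/3)·(3/10)) / (19/30) = (1/10) / (19/30) = 3/19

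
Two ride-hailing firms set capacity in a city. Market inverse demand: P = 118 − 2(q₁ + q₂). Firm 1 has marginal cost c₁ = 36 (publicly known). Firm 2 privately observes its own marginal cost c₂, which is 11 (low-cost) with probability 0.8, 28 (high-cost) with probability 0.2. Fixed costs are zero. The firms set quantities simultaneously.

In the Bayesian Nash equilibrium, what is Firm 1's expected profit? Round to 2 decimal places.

Firm 2 with cost c maximizes (118 − 2(q₁+q₂) − c)·q₂, giving q₂(c) = (118 − c − 2q₁)/4.
E[c₂] = 0.8·11 + 0.2·28 = 14.4
Firm 1's FOC against E[q₂] yields q₁ = (118 − 2·36 + E[c₂])/6 = (118 − 72 + 14.4)/6 = 10.0667.
E[P] = 118 − 2·(q₁ + E[q₂]) = 56.1333; Firm 1's expected profit = (E[P] − 36)·q₁ = (56.1333 − 36)·10.0667 = 202.676.

202.68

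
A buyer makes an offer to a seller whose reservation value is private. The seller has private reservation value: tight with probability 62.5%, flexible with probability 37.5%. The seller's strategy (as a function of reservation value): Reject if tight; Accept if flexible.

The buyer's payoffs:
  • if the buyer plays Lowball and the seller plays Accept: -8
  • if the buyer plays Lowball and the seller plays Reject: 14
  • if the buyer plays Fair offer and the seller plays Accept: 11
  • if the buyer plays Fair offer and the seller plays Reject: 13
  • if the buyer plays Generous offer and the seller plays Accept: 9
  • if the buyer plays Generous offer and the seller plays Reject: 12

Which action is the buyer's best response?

Fair offer

Compute the buyer's expected payoff for each action, taking the expectation over the seller's type.
E[Lowball] = 0.625·(14) + 0.375·(-8) = 5.75
E[Fair offer] = 0.625·(13) + 0.375·(11) = 12.25
E[Generous offer] = 0.625·(12) + 0.375·(9) = 10.875
Best response: Fair offer (12.25 is the largest).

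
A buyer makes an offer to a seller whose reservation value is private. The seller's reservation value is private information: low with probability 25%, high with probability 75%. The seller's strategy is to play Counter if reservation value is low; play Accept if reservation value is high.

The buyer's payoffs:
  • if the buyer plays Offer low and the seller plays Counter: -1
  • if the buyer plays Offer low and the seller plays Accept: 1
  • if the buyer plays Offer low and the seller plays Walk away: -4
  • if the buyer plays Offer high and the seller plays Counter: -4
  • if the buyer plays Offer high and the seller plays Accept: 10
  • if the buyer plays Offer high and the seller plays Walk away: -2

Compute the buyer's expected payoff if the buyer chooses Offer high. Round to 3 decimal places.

E[Offer high] = 0.25·(-4) + 0.75·10 = (-1) + 7.5 = 6.5

6.500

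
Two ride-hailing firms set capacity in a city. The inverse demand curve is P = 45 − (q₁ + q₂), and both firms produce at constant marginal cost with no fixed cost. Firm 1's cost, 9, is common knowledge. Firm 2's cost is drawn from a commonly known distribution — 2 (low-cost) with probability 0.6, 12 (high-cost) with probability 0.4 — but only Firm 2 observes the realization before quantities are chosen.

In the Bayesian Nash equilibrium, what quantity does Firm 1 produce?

11

Type-c best response for Firm 2: q₂(c) = (45 − c)/2 − q₁/2.
Firm 1 maximizes expected profit; its first-order condition is 45 − 2q₁ − E[q₂] − 9 = 0.
Substituting E[q₂] and solving: E[c₂] = 6, so q₁ = (45 − 2·9 + 6)/3 = 11.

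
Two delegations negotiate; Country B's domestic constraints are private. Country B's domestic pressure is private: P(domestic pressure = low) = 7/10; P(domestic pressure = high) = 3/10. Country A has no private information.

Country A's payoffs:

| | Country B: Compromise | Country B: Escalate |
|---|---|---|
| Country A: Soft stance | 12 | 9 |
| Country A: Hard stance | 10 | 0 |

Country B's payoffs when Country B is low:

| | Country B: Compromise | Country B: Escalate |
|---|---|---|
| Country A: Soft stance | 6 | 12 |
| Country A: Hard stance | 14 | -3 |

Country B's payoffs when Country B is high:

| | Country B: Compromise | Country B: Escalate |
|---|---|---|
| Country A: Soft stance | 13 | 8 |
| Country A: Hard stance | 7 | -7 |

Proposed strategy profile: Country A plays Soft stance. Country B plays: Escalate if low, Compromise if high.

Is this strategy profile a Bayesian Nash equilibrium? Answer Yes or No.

Yes

A profile is a BNE iff every type of every player is best-responding given beliefs about the other side.
Country A plays Soft stance: E[Soft stance] = 7/10·(9) + 3/10·(12) = 99/10; E[Hard stance] = 3. Best-responding. ✓
Country B (domestic pressure low), facing Soft stance: Compromise gives 6, Escalate gives 12. Proposed Escalate is best. ✓
Country B (domestic pressure high), facing Soft stance: Compromise gives 13, Escalate gives 8. Proposed Compromise is best. ✓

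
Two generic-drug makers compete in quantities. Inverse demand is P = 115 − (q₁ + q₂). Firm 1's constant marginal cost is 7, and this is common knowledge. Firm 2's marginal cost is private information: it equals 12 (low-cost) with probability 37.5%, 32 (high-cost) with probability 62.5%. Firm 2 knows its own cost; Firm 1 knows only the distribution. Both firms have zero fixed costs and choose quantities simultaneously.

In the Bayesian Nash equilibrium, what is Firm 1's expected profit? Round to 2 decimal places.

1750.03

Type-c best response for Firm 2: q₂(c) = (115 − c)/2 − q₁/2.
Firm 1 maximizes expected profit; its first-order condition is 115 − 2q₁ − E[q₂] − 7 = 0.
Substituting E[q₂] and solving: E[c₂] = 24.5, so q₁ = (115 − 2·7 + 24.5)/3 = 41.8333.
E[P] = 115 − (q₁ + E[q₂]) = 48.8333; Firm 1's expected profit = (E[P] − 7)·q₁ = (48.8333 − 7)·41.8333 = 1750.03.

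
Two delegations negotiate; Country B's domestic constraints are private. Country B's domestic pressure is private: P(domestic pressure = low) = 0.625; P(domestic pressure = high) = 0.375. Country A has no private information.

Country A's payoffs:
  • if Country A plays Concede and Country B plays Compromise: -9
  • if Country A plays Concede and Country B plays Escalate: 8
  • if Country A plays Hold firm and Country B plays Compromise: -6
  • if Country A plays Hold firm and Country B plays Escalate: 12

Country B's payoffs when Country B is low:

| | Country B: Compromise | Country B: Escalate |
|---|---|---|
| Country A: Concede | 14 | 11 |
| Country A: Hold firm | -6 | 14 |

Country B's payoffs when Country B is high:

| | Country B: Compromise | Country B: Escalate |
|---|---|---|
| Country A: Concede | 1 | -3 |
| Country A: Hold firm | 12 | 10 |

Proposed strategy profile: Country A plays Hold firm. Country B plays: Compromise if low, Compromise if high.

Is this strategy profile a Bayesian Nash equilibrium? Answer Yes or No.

No

A profile is a BNE iff every type of every player is best-responding given beliefs about the other side.
Country A plays Hold firm: E[Hold firm] = 0.625·(-6) + 0.375·(-6) = -6; E[Concede] = -9. Best-responding. ✓
Country B (domestic pressure low), facing Hold firm: Compromise gives -6, Escalate gives 14. Proposed Compromise is not best — profitable deviation exists. ✗
Country B (domestic pressure high), facing Hold firm: Compromise gives 12, Escalate gives 10. Proposed Compromise is best. ✓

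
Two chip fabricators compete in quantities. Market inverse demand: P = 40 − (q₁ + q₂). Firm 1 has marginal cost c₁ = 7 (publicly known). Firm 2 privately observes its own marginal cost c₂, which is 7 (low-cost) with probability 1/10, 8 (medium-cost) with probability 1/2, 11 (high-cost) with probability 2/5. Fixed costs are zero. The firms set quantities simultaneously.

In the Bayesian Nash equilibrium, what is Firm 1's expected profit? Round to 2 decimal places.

136.89

Each type of Firm 2 best-responds to q₁; Firm 1 best-responds to the expected q₂ over Firm 2's types.
Firm 2 with cost c maximizes (40 − (q₁+q₂) − c)·q₂, giving q₂(c) = (40 − c − q₁)/2.
E[c₂] = 1/10·7 + 1/2·8 + 2/5·11 = 9.1
Firm 1's FOC against E[q₂] yields q₁ = (40 − 2·7 + E[c₂])/3 = (40 − 14 + 9.1)/3 = 11.7.
E[P] = 40 − (q₁ + E[q₂]) = 18.7; Firm 1's expected profit = (E[P] − 7)·q₁ = (18.7 − 7)·11.7 = 136.89.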